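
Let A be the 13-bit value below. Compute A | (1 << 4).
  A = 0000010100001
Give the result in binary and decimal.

Mask = 1 << 4 = 0000000010000
Bit 4 of A is 0, so OR-ing with the mask flips it to 1.
  0000010100001
| 0000000010000
---------------
  0000010110001

Answer: 0000010110001 (177)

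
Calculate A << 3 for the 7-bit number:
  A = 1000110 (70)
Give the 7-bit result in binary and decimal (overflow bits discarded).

Shift left by 3: drop the top 3 bit(s), append 3 zero(s) on the right.
  1000110  ->  discard [100], keep [0110], append 000
= 0110000

Answer: 0110000 (48)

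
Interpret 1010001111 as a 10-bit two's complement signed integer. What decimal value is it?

MSB is 1, so the value is negative. Find the magnitude:
1. Invert bits:  0101110000
2. Add 1:        0101110001  = 369
3. Apply sign:   -369

Answer: -369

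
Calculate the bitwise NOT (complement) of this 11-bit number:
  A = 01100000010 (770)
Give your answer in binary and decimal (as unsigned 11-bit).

Flip each bit (0->1, 1->0):
  01100000010
  10011111101

Answer: 10011111101 (1277)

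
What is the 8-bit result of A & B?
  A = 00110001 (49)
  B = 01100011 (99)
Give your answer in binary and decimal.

Apply & to each column (1 only where both bits are 1):
  00110001
& 01100011
----------
  00100001

Answer: 00100001 (33)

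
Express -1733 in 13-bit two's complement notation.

1. Binary of +1733:  0011011000101
2. Invert bits:     1100100111010
3. Add 1:           1100100111011

Answer: 1100100111011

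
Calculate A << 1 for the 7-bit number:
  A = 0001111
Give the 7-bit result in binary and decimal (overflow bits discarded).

Shift left by 1: drop the top 1 bit(s), append 1 zero(s) on the right.
  0001111  ->  discard [0], keep [001111], append 0
= 0011110

Answer: 0011110 (30)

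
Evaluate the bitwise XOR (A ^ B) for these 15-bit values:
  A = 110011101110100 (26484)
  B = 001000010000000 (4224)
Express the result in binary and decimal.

Apply ^ to each column (1 where bits differ):
  110011101110100
^ 001000010000000
-----------------
  111011111110100

Answer: 111011111110100 (30708)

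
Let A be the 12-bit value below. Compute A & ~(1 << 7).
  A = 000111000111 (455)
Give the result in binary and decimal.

Mask = ~(1 << 7) = 111101111111
Bit 7 of A is 1, so AND-ing with the mask clears it to 0.
  000111000111
& 111101111111
--------------
  000101000111

Answer: 000101000111 (327)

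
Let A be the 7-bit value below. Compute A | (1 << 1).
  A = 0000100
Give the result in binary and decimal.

Mask = 1 << 1 = 0000010
Bit 1 of A is 0, so OR-ing with the mask flips it to 1.
  0000100
| 0000010
---------
  0000110

Answer: 0000110 (6)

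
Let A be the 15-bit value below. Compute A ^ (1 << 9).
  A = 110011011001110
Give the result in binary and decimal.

Mask = 1 << 9 = 000001000000000
Bit 9 of A is 1; XOR with the mask flips it to 0.
  110011011001110
^ 000001000000000
-----------------
  110010011001110

Answer: 110010011001110 (25806)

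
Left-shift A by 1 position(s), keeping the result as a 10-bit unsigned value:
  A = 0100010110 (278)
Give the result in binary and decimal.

Shift left by 1: drop the top 1 bit(s), append 1 zero(s) on the right.
  0100010110  ->  discard [0], keep [100010110], append 0
= 1000101100

Answer: 1000101100 (556)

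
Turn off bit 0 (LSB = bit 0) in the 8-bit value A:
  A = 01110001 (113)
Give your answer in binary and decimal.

Mask = ~(1 << 0) = 11111110
Bit 0 of A is 1, so AND-ing with the mask clears it to 0.
  01110001
& 11111110
----------
  01110000

Answer: 01110000 (112)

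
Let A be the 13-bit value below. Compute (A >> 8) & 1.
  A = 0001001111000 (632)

Bit 8 is the 9th from the right.
  0001001111000
      ^
That bit is 0.

Answer: 0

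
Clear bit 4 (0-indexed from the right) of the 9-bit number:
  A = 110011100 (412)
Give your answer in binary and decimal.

Mask = ~(1 << 4) = 111101111
Bit 4 of A is 1, so AND-ing with the mask clears it to 0.
  110011100
& 111101111
-----------
  110001100

Answer: 110001100 (396)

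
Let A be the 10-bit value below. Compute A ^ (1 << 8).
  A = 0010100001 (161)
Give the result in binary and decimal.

Mask = 1 << 8 = 0100000000
Bit 8 of A is 0; XOR with the mask flips it to 1.
  0010100001
^ 0100000000
------------
  0110100001

Answer: 0110100001 (417)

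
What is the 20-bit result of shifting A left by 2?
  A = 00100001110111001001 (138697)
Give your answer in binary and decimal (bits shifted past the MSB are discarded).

Shift left by 2: drop the top 2 bit(s), append 2 zero(s) on the right.
  00100001110111001001  ->  discard [00], keep [100001110111001001], append 00
= 10000111011100100100

Answer: 10000111011100100100 (554788)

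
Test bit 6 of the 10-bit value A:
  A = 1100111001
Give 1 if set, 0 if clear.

Bit 6 is the 7th from the right.
  1100111001
     ^
That bit is 0.

Answer: 0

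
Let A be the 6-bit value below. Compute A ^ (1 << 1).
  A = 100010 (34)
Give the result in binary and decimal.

Mask = 1 << 1 = 000010
Bit 1 of A is 1; XOR with the mask flips it to 0.
  100010
^ 000010
--------
  100000

Answer: 100000 (32)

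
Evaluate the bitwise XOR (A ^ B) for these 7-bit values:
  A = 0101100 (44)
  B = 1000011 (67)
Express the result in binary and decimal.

Apply ^ to each column (1 where bits differ):
  0101100
^ 1000011
---------
  1101111

Answer: 1101111 (111)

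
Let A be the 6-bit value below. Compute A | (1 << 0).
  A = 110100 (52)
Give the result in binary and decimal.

Mask = 1 << 0 = 000001
Bit 0 of A is 0, so OR-ing with the mask flips it to 1.
  110100
| 000001
--------
  110101

Answer: 110101 (53)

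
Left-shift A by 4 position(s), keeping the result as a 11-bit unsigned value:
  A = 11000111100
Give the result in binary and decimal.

Shift left by 4: drop the top 4 bit(s), append 4 zero(s) on the right.
  11000111100  ->  discard [1100], keep [0111100], append 0000
= 01111000000

Answer: 01111000000 (960)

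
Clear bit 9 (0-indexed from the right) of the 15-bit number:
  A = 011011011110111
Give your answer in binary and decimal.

Mask = ~(1 << 9) = 111110111111111
Bit 9 of A is 1, so AND-ing with the mask clears it to 0.
  011011011110111
& 111110111111111
-----------------
  011010011110111

Answer: 011010011110111 (13559)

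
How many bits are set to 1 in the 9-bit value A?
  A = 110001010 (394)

110001010
1-bits at positions (from bit 0 = LSB): 1, 3, 7, 8
Count = 4

Answer: 4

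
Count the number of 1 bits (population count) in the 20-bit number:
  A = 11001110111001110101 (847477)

11001110111001110101
1-bits at positions (from bit 0 = LSB): 0, 2, 4, 5, 6, 9, 10, 11, 13, 14, 15, 18, 19
Count = 13

Answer: 13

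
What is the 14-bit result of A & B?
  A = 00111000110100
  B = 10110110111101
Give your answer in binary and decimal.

Apply & to each column (1 only where both bits are 1):
  00111000110100
& 10110110111101
----------------
  00110000110100

Answer: 00110000110100 (3124)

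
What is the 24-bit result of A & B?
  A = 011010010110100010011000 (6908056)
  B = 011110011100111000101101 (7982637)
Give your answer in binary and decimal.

Apply & to each column (1 only where both bits are 1):
  011010010110100010011000
& 011110011100111000101101
--------------------------
  011010010100100000001000

Answer: 011010010100100000001000 (6899720)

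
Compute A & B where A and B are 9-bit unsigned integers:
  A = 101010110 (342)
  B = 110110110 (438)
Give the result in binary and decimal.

Apply & to each column (1 only where both bits are 1):
  101010110
& 110110110
-----------
  100010110

Answer: 100010110 (278)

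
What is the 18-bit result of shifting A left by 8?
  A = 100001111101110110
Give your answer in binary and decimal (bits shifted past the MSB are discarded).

Shift left by 8: drop the top 8 bit(s), append 8 zero(s) on the right.
  100001111101110110  ->  discard [10000111], keep [1101110110], append 00000000
= 110111011000000000

Answer: 110111011000000000 (226816)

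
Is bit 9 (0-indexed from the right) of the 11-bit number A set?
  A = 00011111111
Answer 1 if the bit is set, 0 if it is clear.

Bit 9 is the 10th from the right.
  00011111111
   ^
That bit is 0.

Answer: 0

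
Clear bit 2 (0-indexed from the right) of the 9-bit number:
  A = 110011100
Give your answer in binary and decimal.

Mask = ~(1 << 2) = 111111011
Bit 2 of A is 1, so AND-ing with the mask clears it to 0.
  110011100
& 111111011
-----------
  110011000

Answer: 110011000 (408)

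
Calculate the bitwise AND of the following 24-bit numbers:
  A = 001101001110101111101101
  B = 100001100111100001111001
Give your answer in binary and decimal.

Apply & to each column (1 only where both bits are 1):
  001101001110101111101101
& 100001100111100001111001
--------------------------
  000001000110100001101001

Answer: 000001000110100001101001 (288873)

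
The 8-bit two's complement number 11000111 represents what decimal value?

MSB is 1, so the value is negative. Find the magnitude:
1. Invert bits:  00111000
2. Add 1:        00111001  = 57
3. Apply sign:   -57

Answer: -57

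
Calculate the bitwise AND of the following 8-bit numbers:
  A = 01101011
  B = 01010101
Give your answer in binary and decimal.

Apply & to each column (1 only where both bits are 1):
  01101011
& 01010101
----------
  01000001

Answer: 01000001 (65)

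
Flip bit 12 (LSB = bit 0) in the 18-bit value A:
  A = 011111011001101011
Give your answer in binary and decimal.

Mask = 1 << 12 = 000001000000000000
Bit 12 of A is 1; XOR with the mask flips it to 0.
  011111011001101011
^ 000001000000000000
--------------------
  011110011001101011

Answer: 011110011001101011 (124523)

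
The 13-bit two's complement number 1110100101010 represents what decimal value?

MSB is 1, so the value is negative. Find the magnitude:
1. Invert bits:  0001011010101
2. Add 1:        0001011010110  = 726
3. Apply sign:   -726

Answer: -726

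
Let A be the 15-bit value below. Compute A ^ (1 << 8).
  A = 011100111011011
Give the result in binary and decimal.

Mask = 1 << 8 = 000000100000000
Bit 8 of A is 1; XOR with the mask flips it to 0.
  011100111011011
^ 000000100000000
-----------------
  011100011011011

Answer: 011100011011011 (14555)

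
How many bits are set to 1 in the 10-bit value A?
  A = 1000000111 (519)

1000000111
1-bits at positions (from bit 0 = LSB): 0, 1, 2, 9
Count = 4

Answer: 4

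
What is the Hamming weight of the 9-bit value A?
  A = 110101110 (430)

110101110
1-bits at positions (from bit 0 = LSB): 1, 2, 3, 5, 7, 8
Count = 6

Answer: 6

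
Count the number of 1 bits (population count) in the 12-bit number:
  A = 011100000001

011100000001
1-bits at positions (from bit 0 = LSB): 0, 8, 9, 10
Count = 4

Answer: 4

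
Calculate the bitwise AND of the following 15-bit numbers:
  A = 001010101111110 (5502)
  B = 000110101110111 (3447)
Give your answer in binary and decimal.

Apply & to each column (1 only where both bits are 1):
  001010101111110
& 000110101110111
-----------------
  000010101110110

Answer: 000010101110110 (1398)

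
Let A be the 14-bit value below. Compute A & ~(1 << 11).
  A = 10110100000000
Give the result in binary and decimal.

Mask = ~(1 << 11) = 11011111111111
Bit 11 of A is 1, so AND-ing with the mask clears it to 0.
  10110100000000
& 11011111111111
----------------
  10010100000000

Answer: 10010100000000 (9472)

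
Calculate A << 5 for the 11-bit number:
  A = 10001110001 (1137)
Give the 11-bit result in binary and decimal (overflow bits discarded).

Shift left by 5: drop the top 5 bit(s), append 5 zero(s) on the right.
  10001110001  ->  discard [10001], keep [110001], append 00000
= 11000100000

Answer: 11000100000 (1568)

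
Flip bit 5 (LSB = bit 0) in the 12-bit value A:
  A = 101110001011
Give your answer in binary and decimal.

Mask = 1 << 5 = 000000100000
Bit 5 of A is 0; XOR with the mask flips it to 1.
  101110001011
^ 000000100000
--------------
  101110101011

Answer: 101110101011 (2987)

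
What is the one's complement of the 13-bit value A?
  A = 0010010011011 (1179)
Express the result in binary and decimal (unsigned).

Flip each bit (0->1, 1->0):
  0010010011011
  1101101100100

Answer: 1101101100100 (7012)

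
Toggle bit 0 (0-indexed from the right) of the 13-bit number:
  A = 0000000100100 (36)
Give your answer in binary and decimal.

Mask = 1 << 0 = 0000000000001
Bit 0 of A is 0; XOR with the mask flips it to 1.
  0000000100100
^ 0000000000001
---------------
  0000000100101

Answer: 0000000100101 (37)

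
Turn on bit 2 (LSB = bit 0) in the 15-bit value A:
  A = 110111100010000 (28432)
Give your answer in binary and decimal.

Mask = 1 << 2 = 000000000000100
Bit 2 of A is 0, so OR-ing with the mask flips it to 1.
  110111100010000
| 000000000000100
-----------------
  110111100010100

Answer: 110111100010100 (28436)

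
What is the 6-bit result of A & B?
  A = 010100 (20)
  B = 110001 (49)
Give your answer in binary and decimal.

Apply & to each column (1 only where both bits are 1):
  010100
& 110001
--------
  010000

Answer: 010000 (16)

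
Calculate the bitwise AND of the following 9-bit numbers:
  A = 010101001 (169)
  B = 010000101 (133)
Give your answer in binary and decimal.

Apply & to each column (1 only where both bits are 1):
  010101001
& 010000101
-----------
  010000001

Answer: 010000001 (129)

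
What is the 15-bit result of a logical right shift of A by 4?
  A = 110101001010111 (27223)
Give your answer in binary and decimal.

Logical shift right by 4: drop the bottom 4 bit(s), prepend 4 zero(s) on the left.
  110101001010111  ->  keep [11010100101], discard [0111], prepend 0000
= 000011010100101

Answer: 000011010100101 (1701)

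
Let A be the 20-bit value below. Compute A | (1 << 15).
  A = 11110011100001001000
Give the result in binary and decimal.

Mask = 1 << 15 = 00001000000000000000
Bit 15 of A is 0, so OR-ing with the mask flips it to 1.
  11110011100001001000
| 00001000000000000000
----------------------
  11111011100001001000

Answer: 11111011100001001000 (1030216)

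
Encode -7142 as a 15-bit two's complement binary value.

1. Binary of +7142:  001101111100110
2. Invert bits:     110010000011001
3. Add 1:           110010000011010

Answer: 110010000011010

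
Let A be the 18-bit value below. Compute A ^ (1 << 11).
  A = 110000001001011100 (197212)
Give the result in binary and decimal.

Mask = 1 << 11 = 000000100000000000
Bit 11 of A is 0; XOR with the mask flips it to 1.
  110000001001011100
^ 000000100000000000
--------------------
  110000101001011100

Answer: 110000101001011100 (199260)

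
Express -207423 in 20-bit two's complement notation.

1. Binary of +207423:  00110010101000111111
2. Invert bits:     11001101010111000000
3. Add 1:           11001101010111000001

Answer: 11001101010111000001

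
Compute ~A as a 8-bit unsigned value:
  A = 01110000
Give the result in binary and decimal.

Flip each bit (0->1, 1->0):
  01110000
  10001111

Answer: 10001111 (143)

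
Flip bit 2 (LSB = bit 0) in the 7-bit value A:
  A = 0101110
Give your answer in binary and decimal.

Mask = 1 << 2 = 0000100
Bit 2 of A is 1; XOR with the mask flips it to 0.
  0101110
^ 0000100
---------
  0101010

Answer: 0101010 (42)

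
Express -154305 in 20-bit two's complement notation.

1. Binary of +154305:  00100101101011000001
2. Invert bits:     11011010010100111110
3. Add 1:           11011010010100111111

Answer: 11011010010100111111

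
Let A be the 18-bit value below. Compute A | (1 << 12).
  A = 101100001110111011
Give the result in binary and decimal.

Mask = 1 << 12 = 000001000000000000
Bit 12 of A is 0, so OR-ing with the mask flips it to 1.
  101100001110111011
| 000001000000000000
--------------------
  101101001110111011

Answer: 101101001110111011 (185275)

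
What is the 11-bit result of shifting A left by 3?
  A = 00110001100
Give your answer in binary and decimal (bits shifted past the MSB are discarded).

Shift left by 3: drop the top 3 bit(s), append 3 zero(s) on the right.
  00110001100  ->  discard [001], keep [10001100], append 000
= 10001100000

Answer: 10001100000 (1120)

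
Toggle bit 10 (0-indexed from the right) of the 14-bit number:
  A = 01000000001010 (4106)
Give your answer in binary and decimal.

Mask = 1 << 10 = 00010000000000
Bit 10 of A is 0; XOR with the mask flips it to 1.
  01000000001010
^ 00010000000000
----------------
  01010000001010

Answer: 01010000001010 (5130)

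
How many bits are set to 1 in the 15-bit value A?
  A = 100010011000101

100010011000101
1-bits at positions (from bit 0 = LSB): 0, 2, 6, 7, 10, 14
Count = 6

Answer: 6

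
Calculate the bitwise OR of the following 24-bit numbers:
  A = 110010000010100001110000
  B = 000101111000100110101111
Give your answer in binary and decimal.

Apply | to each column (1 where either bit is 1):
  110010000010100001110000
| 000101111000100110101111
--------------------------
  110111111010100111111111

Answer: 110111111010100111111111 (14658047)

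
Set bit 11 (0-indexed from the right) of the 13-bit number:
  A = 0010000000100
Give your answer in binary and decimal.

Mask = 1 << 11 = 0100000000000
Bit 11 of A is 0, so OR-ing with the mask flips it to 1.
  0010000000100
| 0100000000000
---------------
  0110000000100

Answer: 0110000000100 (3076)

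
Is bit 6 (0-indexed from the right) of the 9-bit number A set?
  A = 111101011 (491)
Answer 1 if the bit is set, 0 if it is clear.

Bit 6 is the 7th from the right.
  111101011
    ^
That bit is 1.

Answer: 1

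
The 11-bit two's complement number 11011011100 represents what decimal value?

MSB is 1, so the value is negative. Find the magnitude:
1. Invert bits:  00100100011
2. Add 1:        00100100100  = 292
3. Apply sign:   -292

Answer: -292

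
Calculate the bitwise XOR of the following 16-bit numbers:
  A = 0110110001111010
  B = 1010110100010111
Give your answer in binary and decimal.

Apply ^ to each column (1 where bits differ):
  0110110001111010
^ 1010110100010111
------------------
  1100000101101101

Answer: 1100000101101101 (49517)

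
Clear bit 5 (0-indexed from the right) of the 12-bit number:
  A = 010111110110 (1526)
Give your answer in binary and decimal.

Mask = ~(1 << 5) = 111111011111
Bit 5 of A is 1, so AND-ing with the mask clears it to 0.
  010111110110
& 111111011111
--------------
  010111010110

Answer: 010111010110 (1494)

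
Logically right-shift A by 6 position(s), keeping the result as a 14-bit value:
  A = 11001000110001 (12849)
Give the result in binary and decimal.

Logical shift right by 6: drop the bottom 6 bit(s), prepend 6 zero(s) on the left.
  11001000110001  ->  keep [11001000], discard [110001], prepend 000000
= 00000011001000

Answer: 00000011001000 (200)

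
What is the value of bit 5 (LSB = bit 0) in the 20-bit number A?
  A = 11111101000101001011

Bit 5 is the 6th from the right.
  11111101000101001011
                ^
That bit is 0.

Answer: 0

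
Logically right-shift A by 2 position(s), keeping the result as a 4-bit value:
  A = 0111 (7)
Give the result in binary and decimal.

Logical shift right by 2: drop the bottom 2 bit(s), prepend 2 zero(s) on the left.
  0111  ->  keep [01], discard [11], prepend 00
= 0001

Answer: 0001 (1)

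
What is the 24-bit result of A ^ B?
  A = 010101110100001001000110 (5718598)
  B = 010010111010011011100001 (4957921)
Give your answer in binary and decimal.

Apply ^ to each column (1 where bits differ):
  010101110100001001000110
^ 010010111010011011100001
--------------------------
  000111001110010010100111

Answer: 000111001110010010100111 (1893543)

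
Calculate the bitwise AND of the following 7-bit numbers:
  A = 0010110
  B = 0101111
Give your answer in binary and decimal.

Apply & to each column (1 only where both bits are 1):
  0010110
& 0101111
---------
  0000110

Answer: 0000110 (6)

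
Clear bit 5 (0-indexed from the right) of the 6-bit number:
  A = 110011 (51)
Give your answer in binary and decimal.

Mask = ~(1 << 5) = 011111
Bit 5 of A is 1, so AND-ing with the mask clears it to 0.
  110011
& 011111
--------
  010011

Answer: 010011 (19)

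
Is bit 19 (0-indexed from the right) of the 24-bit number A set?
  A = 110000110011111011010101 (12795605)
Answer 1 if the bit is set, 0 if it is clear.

Bit 19 is the 20th from the right.
  110000110011111011010101
      ^
That bit is 0.

Answer: 0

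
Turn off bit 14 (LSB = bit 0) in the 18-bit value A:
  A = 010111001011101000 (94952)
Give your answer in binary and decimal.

Mask = ~(1 << 14) = 111011111111111111
Bit 14 of A is 1, so AND-ing with the mask clears it to 0.
  010111001011101000
& 111011111111111111
--------------------
  010011001011101000

Answer: 010011001011101000 (78568)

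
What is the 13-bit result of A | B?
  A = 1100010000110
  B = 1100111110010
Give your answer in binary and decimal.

Apply | to each column (1 where either bit is 1):
  1100010000110
| 1100111110010
---------------
  1100111110110

Answer: 1100111110110 (6646)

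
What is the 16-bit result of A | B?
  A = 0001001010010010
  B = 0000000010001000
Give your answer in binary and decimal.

Apply | to each column (1 where either bit is 1):
  0001001010010010
| 0000000010001000
------------------
  0001001010011010

Answer: 0001001010011010 (4762)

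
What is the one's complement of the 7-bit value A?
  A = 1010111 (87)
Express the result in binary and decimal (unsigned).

Flip each bit (0->1, 1->0):
  1010111
  0101000

Answer: 0101000 (40)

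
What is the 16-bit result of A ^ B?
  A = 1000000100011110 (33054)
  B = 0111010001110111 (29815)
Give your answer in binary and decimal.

Apply ^ to each column (1 where bits differ):
  1000000100011110
^ 0111010001110111
------------------
  1111010101101001

Answer: 1111010101101001 (62825)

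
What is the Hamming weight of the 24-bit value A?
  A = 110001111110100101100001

110001111110100101100001
1-bits at positions (from bit 0 = LSB): 0, 5, 6, 8, 11, 13, 14, 15, 16, 17, 18, 22, 23
Count = 13

Answer: 13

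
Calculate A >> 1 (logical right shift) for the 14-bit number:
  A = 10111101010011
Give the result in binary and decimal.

Logical shift right by 1: drop the bottom 1 bit(s), prepend 1 zero(s) on the left.
  10111101010011  ->  keep [1011110101001], discard [1], prepend 0
= 01011110101001

Answer: 01011110101001 (6057)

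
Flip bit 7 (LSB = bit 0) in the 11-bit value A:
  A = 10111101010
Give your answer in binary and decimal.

Mask = 1 << 7 = 00010000000
Bit 7 of A is 1; XOR with the mask flips it to 0.
  10111101010
^ 00010000000
-------------
  10101101010

Answer: 10101101010 (1386)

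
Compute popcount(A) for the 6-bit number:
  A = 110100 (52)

110100
1-bits at positions (from bit 0 = LSB): 2, 4, 5
Count = 3

Answer: 3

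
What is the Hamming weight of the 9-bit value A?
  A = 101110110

101110110
1-bits at positions (from bit 0 = LSB): 1, 2, 4, 5, 6, 8
Count = 6

Answer: 6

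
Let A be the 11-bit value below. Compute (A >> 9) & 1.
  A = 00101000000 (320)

Bit 9 is the 10th from the right.
  00101000000
   ^
That bit is 0.

Answer: 0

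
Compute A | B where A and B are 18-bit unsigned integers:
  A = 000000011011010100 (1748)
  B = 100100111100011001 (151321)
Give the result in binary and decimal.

Apply | to each column (1 where either bit is 1):
  000000011011010100
| 100100111100011001
--------------------
  100100111111011101

Answer: 100100111111011101 (151517)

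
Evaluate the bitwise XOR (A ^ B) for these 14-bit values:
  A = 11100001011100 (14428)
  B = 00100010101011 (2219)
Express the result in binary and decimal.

Apply ^ to each column (1 where bits differ):
  11100001011100
^ 00100010101011
----------------
  11000011110111

Answer: 11000011110111 (12535)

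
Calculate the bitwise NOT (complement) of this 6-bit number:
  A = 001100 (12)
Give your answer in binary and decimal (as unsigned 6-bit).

Flip each bit (0->1, 1->0):
  001100
  110011

Answer: 110011 (51)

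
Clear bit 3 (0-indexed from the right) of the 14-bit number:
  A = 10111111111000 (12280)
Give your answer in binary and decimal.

Mask = ~(1 << 3) = 11111111110111
Bit 3 of A is 1, so AND-ing with the mask clears it to 0.
  10111111111000
& 11111111110111
----------------
  10111111110000

Answer: 10111111110000 (12272)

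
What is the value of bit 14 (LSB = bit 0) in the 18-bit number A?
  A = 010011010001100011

Bit 14 is the 15th from the right.
  010011010001100011
     ^
That bit is 0.

Answer: 0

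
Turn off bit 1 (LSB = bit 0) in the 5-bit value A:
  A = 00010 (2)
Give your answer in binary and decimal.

Mask = ~(1 << 1) = 11101
Bit 1 of A is 1, so AND-ing with the mask clears it to 0.
  00010
& 11101
-------
  00000

Answer: 00000 (0)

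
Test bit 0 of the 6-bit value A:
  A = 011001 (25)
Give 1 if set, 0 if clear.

Bit 0 is the 1st from the right.
  011001
       ^
That bit is 1.

Answer: 1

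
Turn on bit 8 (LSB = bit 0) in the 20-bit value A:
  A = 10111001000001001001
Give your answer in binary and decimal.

Mask = 1 << 8 = 00000000000100000000
Bit 8 of A is 0, so OR-ing with the mask flips it to 1.
  10111001000001001001
| 00000000000100000000
----------------------
  10111001000101001001

Answer: 10111001000101001001 (758089)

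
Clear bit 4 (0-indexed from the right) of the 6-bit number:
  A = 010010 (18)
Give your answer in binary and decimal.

Mask = ~(1 << 4) = 101111
Bit 4 of A is 1, so AND-ing with the mask clears it to 0.
  010010
& 101111
--------
  000010

Answer: 000010 (2)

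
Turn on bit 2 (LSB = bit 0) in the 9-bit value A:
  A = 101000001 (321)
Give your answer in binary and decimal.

Mask = 1 << 2 = 000000100
Bit 2 of A is 0, so OR-ing with the mask flips it to 1.
  101000001
| 000000100
-----------
  101000101

Answer: 101000101 (325)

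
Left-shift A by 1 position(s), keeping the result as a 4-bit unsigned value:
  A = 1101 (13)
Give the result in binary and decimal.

Shift left by 1: drop the top 1 bit(s), append 1 zero(s) on the right.
  1101  ->  discard [1], keep [101], append 0
= 1010

Answer: 1010 (10)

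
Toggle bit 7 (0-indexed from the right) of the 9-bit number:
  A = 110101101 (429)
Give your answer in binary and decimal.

Mask = 1 << 7 = 010000000
Bit 7 of A is 1; XOR with the mask flips it to 0.
  110101101
^ 010000000
-----------
  100101101

Answer: 100101101 (301)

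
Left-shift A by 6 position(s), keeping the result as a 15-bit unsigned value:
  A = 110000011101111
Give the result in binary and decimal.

Shift left by 6: drop the top 6 bit(s), append 6 zero(s) on the right.
  110000011101111  ->  discard [110000], keep [011101111], append 000000
= 011101111000000

Answer: 011101111000000 (15296)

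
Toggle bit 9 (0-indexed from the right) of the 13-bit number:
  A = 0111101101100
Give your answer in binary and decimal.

Mask = 1 << 9 = 0001000000000
Bit 9 of A is 1; XOR with the mask flips it to 0.
  0111101101100
^ 0001000000000
---------------
  0110101101100

Answer: 0110101101100 (3436)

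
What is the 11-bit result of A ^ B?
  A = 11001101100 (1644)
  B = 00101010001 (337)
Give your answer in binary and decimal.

Apply ^ to each column (1 where bits differ):
  11001101100
^ 00101010001
-------------
  11100111101

Answer: 11100111101 (1853)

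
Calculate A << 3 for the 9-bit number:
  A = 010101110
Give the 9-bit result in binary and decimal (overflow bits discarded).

Shift left by 3: drop the top 3 bit(s), append 3 zero(s) on the right.
  010101110  ->  discard [010], keep [101110], append 000
= 101110000

Answer: 101110000 (368)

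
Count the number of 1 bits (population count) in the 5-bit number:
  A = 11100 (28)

11100
1-bits at positions (from bit 0 = LSB): 2, 3, 4
Count = 3

Answer: 3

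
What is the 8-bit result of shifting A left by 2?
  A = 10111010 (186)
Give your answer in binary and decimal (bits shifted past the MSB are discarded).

Shift left by 2: drop the top 2 bit(s), append 2 zero(s) on the right.
  10111010  ->  discard [10], keep [111010], append 00
= 11101000

Answer: 11101000 (232)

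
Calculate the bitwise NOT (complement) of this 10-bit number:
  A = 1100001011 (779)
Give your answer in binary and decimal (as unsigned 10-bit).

Flip each bit (0->1, 1->0):
  1100001011
  0011110100

Answer: 0011110100 (244)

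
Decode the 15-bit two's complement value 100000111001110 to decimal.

MSB is 1, so the value is negative. Find the magnitude:
1. Invert bits:  011111000110001
2. Add 1:        011111000110010  = 15922
3. Apply sign:   -15922

Answer: -15922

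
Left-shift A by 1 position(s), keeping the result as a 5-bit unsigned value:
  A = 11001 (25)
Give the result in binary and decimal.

Shift left by 1: drop the top 1 bit(s), append 1 zero(s) on the right.
  11001  ->  discard [1], keep [1001], append 0
= 10010

Answer: 10010 (18)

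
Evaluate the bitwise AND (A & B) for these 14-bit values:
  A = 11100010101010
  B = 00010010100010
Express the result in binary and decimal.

Apply & to each column (1 only where both bits are 1):
  11100010101010
& 00010010100010
----------------
  00000010100010

Answer: 00000010100010 (162)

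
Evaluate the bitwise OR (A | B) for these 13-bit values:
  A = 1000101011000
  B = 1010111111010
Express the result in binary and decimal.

Apply | to each column (1 where either bit is 1):
  1000101011000
| 1010111111010
---------------
  1010111111010

Answer: 1010111111010 (5626)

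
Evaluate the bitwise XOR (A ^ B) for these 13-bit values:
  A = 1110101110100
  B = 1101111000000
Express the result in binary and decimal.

Apply ^ to each column (1 where bits differ):
  1110101110100
^ 1101111000000
---------------
  0011010110100

Answer: 0011010110100 (1716)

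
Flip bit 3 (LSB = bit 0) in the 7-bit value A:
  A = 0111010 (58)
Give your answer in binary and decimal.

Mask = 1 << 3 = 0001000
Bit 3 of A is 1; XOR with the mask flips it to 0.
  0111010
^ 0001000
---------
  0110010

Answer: 0110010 (50)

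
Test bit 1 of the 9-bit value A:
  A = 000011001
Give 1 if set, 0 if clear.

Bit 1 is the 2nd from the right.
  000011001
         ^
That bit is 0.

Answer: 0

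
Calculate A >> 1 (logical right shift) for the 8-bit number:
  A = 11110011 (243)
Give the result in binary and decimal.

Logical shift right by 1: drop the bottom 1 bit(s), prepend 1 zero(s) on the left.
  11110011  ->  keep [1111001], discard [1], prepend 0
= 01111001

Answer: 01111001 (121)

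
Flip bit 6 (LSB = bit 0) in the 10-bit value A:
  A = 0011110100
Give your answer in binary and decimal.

Mask = 1 << 6 = 0001000000
Bit 6 of A is 1; XOR with the mask flips it to 0.
  0011110100
^ 0001000000
------------
  0010110100

Answer: 0010110100 (180)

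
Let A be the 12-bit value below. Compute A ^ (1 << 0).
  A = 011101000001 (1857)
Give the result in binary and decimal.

Mask = 1 << 0 = 000000000001
Bit 0 of A is 1; XOR with the mask flips it to 0.
  011101000001
^ 000000000001
--------------
  011101000000

Answer: 011101000000 (1856)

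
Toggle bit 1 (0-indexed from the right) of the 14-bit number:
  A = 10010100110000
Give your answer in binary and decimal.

Mask = 1 << 1 = 00000000000010
Bit 1 of A is 0; XOR with the mask flips it to 1.
  10010100110000
^ 00000000000010
----------------
  10010100110010

Answer: 10010100110010 (9522)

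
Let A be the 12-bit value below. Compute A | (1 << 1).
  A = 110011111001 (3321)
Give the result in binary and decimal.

Mask = 1 << 1 = 000000000010
Bit 1 of A is 0, so OR-ing with the mask flips it to 1.
  110011111001
| 000000000010
--------------
  110011111011

Answer: 110011111011 (3323)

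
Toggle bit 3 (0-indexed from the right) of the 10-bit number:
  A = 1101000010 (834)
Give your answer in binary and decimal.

Mask = 1 << 3 = 0000001000
Bit 3 of A is 0; XOR with the mask flips it to 1.
  1101000010
^ 0000001000
------------
  1101001010

Answer: 1101001010 (842)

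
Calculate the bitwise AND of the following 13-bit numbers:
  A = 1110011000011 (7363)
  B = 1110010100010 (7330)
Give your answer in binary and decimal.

Apply & to each column (1 only where both bits are 1):
  1110011000011
& 1110010100010
---------------
  1110010000010

Answer: 1110010000010 (7298)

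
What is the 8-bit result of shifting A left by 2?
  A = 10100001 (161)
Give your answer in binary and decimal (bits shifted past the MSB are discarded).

Shift left by 2: drop the top 2 bit(s), append 2 zero(s) on the right.
  10100001  ->  discard [10], keep [100001], append 00
= 10000100

Answer: 10000100 (132)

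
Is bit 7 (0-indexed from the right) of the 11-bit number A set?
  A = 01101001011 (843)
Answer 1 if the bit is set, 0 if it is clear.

Bit 7 is the 8th from the right.
  01101001011
     ^
That bit is 0.

Answer: 0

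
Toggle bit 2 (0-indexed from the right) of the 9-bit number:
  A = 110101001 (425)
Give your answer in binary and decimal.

Mask = 1 << 2 = 000000100
Bit 2 of A is 0; XOR with the mask flips it to 1.
  110101001
^ 000000100
-----------
  110101101

Answer: 110101101 (429)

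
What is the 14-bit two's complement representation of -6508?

1. Binary of +6508:  01100101101100
2. Invert bits:     10011010010011
3. Add 1:           10011010010100

Answer: 10011010010100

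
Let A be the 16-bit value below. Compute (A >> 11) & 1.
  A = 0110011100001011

Bit 11 is the 12th from the right.
  0110011100001011
      ^
That bit is 0.

Answer: 0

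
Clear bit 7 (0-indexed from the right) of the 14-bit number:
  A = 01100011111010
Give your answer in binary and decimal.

Mask = ~(1 << 7) = 11111101111111
Bit 7 of A is 1, so AND-ing with the mask clears it to 0.
  01100011111010
& 11111101111111
----------------
  01100001111010

Answer: 01100001111010 (6266)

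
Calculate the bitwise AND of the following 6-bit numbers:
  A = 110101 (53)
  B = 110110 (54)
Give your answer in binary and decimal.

Apply & to each column (1 only where both bits are 1):
  110101
& 110110
--------
  110100

Answer: 110100 (52)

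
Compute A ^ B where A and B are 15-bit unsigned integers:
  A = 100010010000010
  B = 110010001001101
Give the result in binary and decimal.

Apply ^ to each column (1 where bits differ):
  100010010000010
^ 110010001001101
-----------------
  010000011001111

Answer: 010000011001111 (8399)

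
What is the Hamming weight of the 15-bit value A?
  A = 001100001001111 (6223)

001100001001111
1-bits at positions (from bit 0 = LSB): 0, 1, 2, 3, 6, 11, 12
Count = 7

Answer: 7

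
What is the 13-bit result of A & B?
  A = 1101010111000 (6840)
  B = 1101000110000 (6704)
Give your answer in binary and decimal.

Apply & to each column (1 only where both bits are 1):
  1101010111000
& 1101000110000
---------------
  1101000110000

Answer: 1101000110000 (6704)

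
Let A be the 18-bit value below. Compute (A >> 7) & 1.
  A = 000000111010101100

Bit 7 is the 8th from the right.
  000000111010101100
            ^
That bit is 1.

Answer: 1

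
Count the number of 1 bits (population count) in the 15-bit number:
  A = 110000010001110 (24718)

110000010001110
1-bits at positions (from bit 0 = LSB): 1, 2, 3, 7, 13, 14
Count = 6

Answer: 6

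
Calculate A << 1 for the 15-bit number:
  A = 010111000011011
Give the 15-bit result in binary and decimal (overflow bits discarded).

Shift left by 1: drop the top 1 bit(s), append 1 zero(s) on the right.
  010111000011011  ->  discard [0], keep [10111000011011], append 0
= 101110000110110

Answer: 101110000110110 (23606)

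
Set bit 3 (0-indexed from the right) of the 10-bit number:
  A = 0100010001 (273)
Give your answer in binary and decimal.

Mask = 1 << 3 = 0000001000
Bit 3 of A is 0, so OR-ing with the mask flips it to 1.
  0100010001
| 0000001000
------------
  0100011001

Answer: 0100011001 (281)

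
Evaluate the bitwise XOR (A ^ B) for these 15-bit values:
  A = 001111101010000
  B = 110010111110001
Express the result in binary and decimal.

Apply ^ to each column (1 where bits differ):
  001111101010000
^ 110010111110001
-----------------
  111101010100001

Answer: 111101010100001 (31393)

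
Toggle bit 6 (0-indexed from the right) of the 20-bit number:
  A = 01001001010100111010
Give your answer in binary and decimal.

Mask = 1 << 6 = 00000000000001000000
Bit 6 of A is 0; XOR with the mask flips it to 1.
  01001001010100111010
^ 00000000000001000000
----------------------
  01001001010101111010

Answer: 01001001010101111010 (300410)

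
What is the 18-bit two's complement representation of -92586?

1. Binary of +92586:  010110100110101010
2. Invert bits:     101001011001010101
3. Add 1:           101001011001010110

Answer: 101001011001010110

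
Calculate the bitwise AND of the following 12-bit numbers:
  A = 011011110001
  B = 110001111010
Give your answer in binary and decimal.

Apply & to each column (1 only where both bits are 1):
  011011110001
& 110001111010
--------------
  010001110000

Answer: 010001110000 (1136)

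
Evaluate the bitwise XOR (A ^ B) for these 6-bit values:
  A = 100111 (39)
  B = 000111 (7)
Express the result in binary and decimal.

Apply ^ to each column (1 where bits differ):
  100111
^ 000111
--------
  100000

Answer: 100000 (32)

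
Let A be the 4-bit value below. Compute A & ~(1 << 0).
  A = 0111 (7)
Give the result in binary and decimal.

Mask = ~(1 << 0) = 1110
Bit 0 of A is 1, so AND-ing with the mask clears it to 0.
  0111
& 1110
------
  0110

Answer: 0110 (6)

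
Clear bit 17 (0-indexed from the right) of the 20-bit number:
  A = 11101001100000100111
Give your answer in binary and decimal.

Mask = ~(1 << 17) = 11011111111111111111
Bit 17 of A is 1, so AND-ing with the mask clears it to 0.
  11101001100000100111
& 11011111111111111111
----------------------
  11001001100000100111

Answer: 11001001100000100111 (825383)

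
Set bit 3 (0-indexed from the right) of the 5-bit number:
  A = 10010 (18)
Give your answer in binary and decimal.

Mask = 1 << 3 = 01000
Bit 3 of A is 0, so OR-ing with the mask flips it to 1.
  10010
| 01000
-------
  11010

Answer: 11010 (26)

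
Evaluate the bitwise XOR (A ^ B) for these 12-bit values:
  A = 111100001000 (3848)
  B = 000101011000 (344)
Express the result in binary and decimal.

Apply ^ to each column (1 where bits differ):
  111100001000
^ 000101011000
--------------
  111001010000

Answer: 111001010000 (3664)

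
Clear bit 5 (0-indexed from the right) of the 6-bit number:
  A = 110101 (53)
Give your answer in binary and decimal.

Mask = ~(1 << 5) = 011111
Bit 5 of A is 1, so AND-ing with the mask clears it to 0.
  110101
& 011111
--------
  010101

Answer: 010101 (21)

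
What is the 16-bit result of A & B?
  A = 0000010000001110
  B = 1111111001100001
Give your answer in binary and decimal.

Apply & to each column (1 only where both bits are 1):
  0000010000001110
& 1111111001100001
------------------
  0000010000000000

Answer: 0000010000000000 (1024)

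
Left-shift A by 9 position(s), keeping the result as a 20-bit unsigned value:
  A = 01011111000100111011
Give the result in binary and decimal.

Shift left by 9: drop the top 9 bit(s), append 9 zero(s) on the right.
  01011111000100111011  ->  discard [010111110], keep [00100111011], append 000000000
= 00100111011000000000

Answer: 00100111011000000000 (161280)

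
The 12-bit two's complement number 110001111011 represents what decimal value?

MSB is 1, so the value is negative. Find the magnitude:
1. Invert bits:  001110000100
2. Add 1:        001110000101  = 901
3. Apply sign:   -901

Answer: -901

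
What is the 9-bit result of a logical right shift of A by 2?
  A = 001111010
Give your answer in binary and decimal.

Logical shift right by 2: drop the bottom 2 bit(s), prepend 2 zero(s) on the left.
  001111010  ->  keep [0011110], discard [10], prepend 00
= 000011110

Answer: 000011110 (30)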